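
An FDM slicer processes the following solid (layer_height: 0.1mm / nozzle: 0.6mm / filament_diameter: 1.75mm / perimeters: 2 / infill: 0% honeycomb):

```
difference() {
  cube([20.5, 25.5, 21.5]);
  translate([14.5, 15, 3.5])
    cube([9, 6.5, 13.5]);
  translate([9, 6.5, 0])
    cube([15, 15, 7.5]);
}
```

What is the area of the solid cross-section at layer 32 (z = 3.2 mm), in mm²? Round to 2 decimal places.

350.25 mm²

At z = 3.2 mm: the 20.5×25.5 cube contributes its full rectangle (area 522.75 mm²); the cube at (14.5, 15) is absent (z outside [3.5, 17]); the 15×15 cube at (9, 6.5) contributes its full rectangle (area 225.00 mm²); Taking the first minus the rest: starting from the 20.5×25.5 cube (522.75 mm²), the 15×15 cube at (9, 6.5) partially overlaps it — only the 172.50 mm² overlap (of its 225.00 mm²) is removed, clipping the outline — area = 350.25 mm². Overall, the cross-section is a single solid region. Net area = 350.25 mm².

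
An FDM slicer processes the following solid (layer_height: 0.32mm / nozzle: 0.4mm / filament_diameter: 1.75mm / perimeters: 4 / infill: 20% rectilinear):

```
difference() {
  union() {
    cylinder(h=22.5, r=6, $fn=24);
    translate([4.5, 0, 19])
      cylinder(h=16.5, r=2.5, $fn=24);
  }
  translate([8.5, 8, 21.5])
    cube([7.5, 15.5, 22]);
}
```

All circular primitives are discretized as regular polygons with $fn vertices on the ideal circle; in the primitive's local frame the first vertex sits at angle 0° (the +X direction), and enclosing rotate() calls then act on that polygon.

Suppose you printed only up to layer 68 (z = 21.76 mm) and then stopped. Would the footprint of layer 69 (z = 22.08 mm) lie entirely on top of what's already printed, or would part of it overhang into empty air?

entirely on top

Compare the two slices. At z = 21.76: the r=6 cylinder gives a regular 24-gon of circumradius 6 (constant along its height) (area = (24/2)·6.000²·sin(360°/24) = 111.81 mm²); the r=2.5 cylinder at (4.5, 0) gives a regular 24-gon of circumradius 2.5 (constant along its height) (area = (24/2)·2.500²·sin(360°/24) = 19.41 mm²); Combining (union): the regions partially overlap — summed areas 131.22 mm² minus the doubly-counted overlap 15.99 mm² gives 115.24 mm² — area = 115.24 mm²; the cube at (8.5, 8) (footprint 7.5×15.5) is included at this height (area 116.25 mm²); Taking the first minus the rest: starting from that combined region (115.24 mm²), the 7.5×15.5 cube at (8.5, 8) misses the remaining region (no effect) — area = 115.24 mm². At z = 22.08: the r=6 cylinder gives a regular 24-gon of circumradius 6 (constant along its height) (area = (24/2)·6.000²·sin(360°/24) = 111.81 mm²); the cylinder at (4.5, 0): section is a regular 24-gon, circumradius r=2.5 (area = (24/2)·2.500²·sin(360°/24) = 19.41 mm²); Merging all regions: the regions partially overlap — summed areas 131.22 mm² minus the doubly-counted overlap 15.99 mm² gives 115.24 mm² — area = 115.24 mm²; the 7.5×15.5 cube at (8.5, 8) contributes its full rectangle (area 116.25 mm²); Taking the first minus the rest: starting from that combined region (115.24 mm²), the 7.5×15.5 cube at (8.5, 8) misses the remaining region (no effect) — area = 115.24 mm². Checking containment: the cross-section at z = 22.08 is a subset of the cross-section at z = 21.76.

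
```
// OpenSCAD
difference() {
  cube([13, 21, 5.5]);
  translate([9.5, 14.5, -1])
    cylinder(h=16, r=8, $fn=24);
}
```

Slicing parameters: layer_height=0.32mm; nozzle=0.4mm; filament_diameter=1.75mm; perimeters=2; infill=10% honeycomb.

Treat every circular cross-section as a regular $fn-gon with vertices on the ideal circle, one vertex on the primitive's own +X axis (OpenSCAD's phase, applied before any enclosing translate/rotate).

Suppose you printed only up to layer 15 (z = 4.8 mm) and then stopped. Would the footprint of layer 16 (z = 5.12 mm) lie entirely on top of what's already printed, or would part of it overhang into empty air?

entirely on top

Compare the two slices. At z = 4.8: the cube is present — its section is the full 13×21 rectangle (area 273.00 mm²); the r=8 cylinder at (9.5, 14.5) gives a regular 24-gon of circumradius 8 (constant along its height) (area = (24/2)·8.000²·sin(360°/24) = 198.77 mm²); Subtracting the remaining from the first: starting from the 13×21 cube (273.00 mm²), the r=8 cylinder at (9.5, 14.5) partially overlaps it — only the 144.50 mm² overlap (of its 198.77 mm²) is removed, clipping the outline — area = 128.50 mm². At z = 5.12: the cube (footprint 13×21) is included at this height (area 273.00 mm²); the cylinder at (9.5, 14.5): section is a regular 24-gon, circumradius r=8 (area = (24/2)·8.000²·sin(360°/24) = 198.77 mm²); After the difference (first − rest): starting from the 13×21 cube (273.00 mm²), the r=8 cylinder at (9.5, 14.5) partially overlaps it — only the 144.50 mm² overlap (of its 198.77 mm²) is removed, clipping the outline — area = 128.50 mm². Checking containment: the cross-section at z = 5.12 is a subset of the cross-section at z = 4.8.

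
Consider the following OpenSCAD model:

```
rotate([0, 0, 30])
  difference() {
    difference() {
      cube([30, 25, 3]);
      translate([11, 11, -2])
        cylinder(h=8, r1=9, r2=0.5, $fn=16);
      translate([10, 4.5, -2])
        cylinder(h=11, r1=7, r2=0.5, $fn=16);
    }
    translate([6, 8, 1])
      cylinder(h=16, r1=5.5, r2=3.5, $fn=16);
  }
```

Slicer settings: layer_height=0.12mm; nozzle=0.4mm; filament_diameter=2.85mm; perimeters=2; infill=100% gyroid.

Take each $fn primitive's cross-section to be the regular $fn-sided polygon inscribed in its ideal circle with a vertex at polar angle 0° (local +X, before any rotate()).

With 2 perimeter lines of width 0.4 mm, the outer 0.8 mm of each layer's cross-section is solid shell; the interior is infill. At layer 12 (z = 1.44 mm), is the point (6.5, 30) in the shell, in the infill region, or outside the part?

infill

At z = 1.44 mm: the cube is present — its section is the full 30×25 rectangle; the cone at (11, 11): at t=0.430 of its height the radius interpolates to r₁+(r₂−r₁)t = 5.345, giving a regular 16-gon of that circumradius; the cone at (10, 4.5): at t=0.313 of its height the radius interpolates to r₁+(r₂−r₁)t = 4.967, giving a regular 16-gon of that circumradius; Taking the first minus the rest: starting from the 30×25 cube, the cone at (11, 11) lies wholly inside it (removes its full 87.46 mm² and its 33.37 mm outline becomes a hole wall); the cone at (10, 4.5) partially overlaps it — only the 55.07 mm² overlap (of its 75.54 mm²) is removed, clipping the outline — 1 connected region; the cone at (6, 8) contributes a regular 16-gon of circumradius 5.445 (interpolated between r1=5.5 and r2=3.5 at t=0.027); Subtracting the remaining from the first: starting from the result so far, the cone at (6, 8) partially overlaps it — only the 42.19 mm² overlap (of its 90.77 mm²) is removed, clipping the outline — 1 connected region; (rotated 30° about Z; rotation is an isometry so areas/perimeters/island counts are preserved). Overall, the cross-section is a single solid region. Undo the 30° rotation: the query point maps to (20.629, 22.731) in the un-rotated model frame. The nearest boundary edge runs (0.00, 25.00)→(30.00, 25.00); distance from the point to it = 2.27 mm. The point is inside the cross-section and 2.27 mm from the nearest boundary — more than the 0.8 mm shell width (2 × 0.4), so it's in the infill interior.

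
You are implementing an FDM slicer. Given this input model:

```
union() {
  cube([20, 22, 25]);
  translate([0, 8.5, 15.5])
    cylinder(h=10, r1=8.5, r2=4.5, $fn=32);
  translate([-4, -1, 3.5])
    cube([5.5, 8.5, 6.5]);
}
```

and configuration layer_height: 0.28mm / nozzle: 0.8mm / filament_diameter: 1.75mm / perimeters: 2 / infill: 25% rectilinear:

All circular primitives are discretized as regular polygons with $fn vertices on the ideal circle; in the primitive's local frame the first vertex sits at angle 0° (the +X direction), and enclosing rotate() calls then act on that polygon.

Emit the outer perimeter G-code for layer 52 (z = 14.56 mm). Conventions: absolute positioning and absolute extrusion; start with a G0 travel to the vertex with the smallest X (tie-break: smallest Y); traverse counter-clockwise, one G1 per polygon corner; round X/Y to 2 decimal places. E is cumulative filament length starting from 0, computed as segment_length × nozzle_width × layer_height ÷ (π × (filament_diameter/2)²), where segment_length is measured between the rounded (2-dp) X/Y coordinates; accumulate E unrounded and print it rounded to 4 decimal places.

G0 X0.00 Y0.00 Z14.56
G1 X20.00 Y0.00 E1.8626
G1 X20.00 Y22.00 E3.9114
G1 X0.00 Y22.00 E5.7740
G1 X0.00 Y0.00 E7.8228

At z = 14.56 mm: the cube (footprint 20×22) is included at this height; the cone at (0, 8.5) is not intersected at this z (z outside [15.5, 25.5]); the cube at (-4, -1) is absent (z outside [3.5, 10]); Merging all regions: only the 20×22 cube is present, so the union is just that shape — 1 connected region. The outline is a single polygon with 4 vertices. Extrusion per mm of travel: 0.8 × 0.28 / (π × 0.875²) = 0.093128. Accumulating E over each segment gives final E = 7.8228.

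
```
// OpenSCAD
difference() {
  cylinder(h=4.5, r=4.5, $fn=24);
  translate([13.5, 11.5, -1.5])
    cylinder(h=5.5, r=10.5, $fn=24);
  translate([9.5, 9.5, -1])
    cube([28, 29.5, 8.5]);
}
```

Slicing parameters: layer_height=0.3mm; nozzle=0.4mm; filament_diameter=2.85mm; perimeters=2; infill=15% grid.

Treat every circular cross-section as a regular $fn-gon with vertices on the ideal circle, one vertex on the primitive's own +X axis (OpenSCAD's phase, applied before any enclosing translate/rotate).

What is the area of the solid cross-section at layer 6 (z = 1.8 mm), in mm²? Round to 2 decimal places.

62.89 mm²

At z = 1.8 mm: the cylinder: section is a regular 24-gon, circumradius r=4.5 (area = (24/2)·4.500²·sin(360°/24) = 62.89 mm²); the r=10.5 cylinder at (13.5, 11.5) contributes a regular 24-gon of circumradius 10.5 (area = (24/2)·10.500²·sin(360°/24) = 342.42 mm²); the cube at (9.5, 9.5) (footprint 28×29.5) is included at this height (area 826.00 mm²); After the difference (first − rest): starting from the r=4.5 cylinder (62.89 mm²), the r=10.5 cylinder at (13.5, 11.5) misses the remaining region (no effect); the 28×29.5 cube at (9.5, 9.5) misses the remaining region (no effect) — area = 62.89 mm². Overall, the cross-section is a single solid region. Net area = 62.89 mm².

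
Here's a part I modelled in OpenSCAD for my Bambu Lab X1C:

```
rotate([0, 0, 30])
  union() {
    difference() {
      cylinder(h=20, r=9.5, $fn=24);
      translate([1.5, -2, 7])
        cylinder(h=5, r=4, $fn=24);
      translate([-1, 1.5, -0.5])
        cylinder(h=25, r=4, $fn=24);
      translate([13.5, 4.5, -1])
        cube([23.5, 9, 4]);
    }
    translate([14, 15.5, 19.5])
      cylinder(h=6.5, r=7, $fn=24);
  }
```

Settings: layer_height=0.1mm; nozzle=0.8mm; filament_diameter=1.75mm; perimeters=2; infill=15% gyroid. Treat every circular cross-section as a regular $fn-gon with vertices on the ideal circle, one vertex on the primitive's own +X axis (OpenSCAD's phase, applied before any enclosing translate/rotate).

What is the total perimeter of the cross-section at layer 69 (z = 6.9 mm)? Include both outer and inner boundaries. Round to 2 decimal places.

At z = 6.9 mm: the r=9.5 cylinder contributes a regular 24-gon of circumradius 9.5 (perimeter = 2·24·9.500·sin(180°/24) = 59.52 mm); the cylinder at (1.5, -2) is absent (z outside [7, 12]); the r=4 cylinder at (-1, 1.5) gives a regular 24-gon of circumradius 4 (constant along its height) (perimeter = 2·24·4.000·sin(180°/24) = 25.06 mm); the cube at (13.5, 4.5) is absent (z outside [-1, 3]); Taking the first minus the rest: starting from the r=9.5 cylinder, the r=4 cylinder at (-1, 1.5) lies wholly inside it (removes its full 49.69 mm² and its 25.06 mm outline becomes a hole wall) — boundary (outer + 1 inner loop) = 84.58 mm; the cylinder at (14, 15.5) does not reach this height (z outside [19.5, 26]); Combining (union): only that combined region is present, so the union is just that shape — boundary (outer + 1 inner loop) = 84.58 mm; (whole slice rotated 30° about Z — lengths, areas and connectivity unchanged). Overall, the cross-section is one region with 1 hole. Total boundary length (outer + inner) = 84.58 mm.

84.58 mm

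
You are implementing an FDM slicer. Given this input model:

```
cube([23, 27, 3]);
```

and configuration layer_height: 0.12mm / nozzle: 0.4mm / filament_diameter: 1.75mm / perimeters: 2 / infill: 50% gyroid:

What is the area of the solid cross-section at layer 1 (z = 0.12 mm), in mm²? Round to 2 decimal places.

621.00 mm²

At z = 0.12 mm: the cube is present — its section is the full 23×27 rectangle (area 621.00 mm²). Overall, the cross-section is a single solid region. Net area = 621.00 mm².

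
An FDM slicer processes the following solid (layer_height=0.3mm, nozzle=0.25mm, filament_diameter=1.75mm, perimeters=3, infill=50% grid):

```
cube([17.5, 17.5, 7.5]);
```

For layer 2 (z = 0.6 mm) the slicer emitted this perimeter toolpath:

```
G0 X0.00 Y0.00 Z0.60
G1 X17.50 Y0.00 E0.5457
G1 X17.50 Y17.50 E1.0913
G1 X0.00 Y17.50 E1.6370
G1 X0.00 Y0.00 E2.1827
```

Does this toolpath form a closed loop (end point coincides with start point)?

Start point (G0): (0.00, 0.00). End point (last G1): the path returns to the start — closed.

yes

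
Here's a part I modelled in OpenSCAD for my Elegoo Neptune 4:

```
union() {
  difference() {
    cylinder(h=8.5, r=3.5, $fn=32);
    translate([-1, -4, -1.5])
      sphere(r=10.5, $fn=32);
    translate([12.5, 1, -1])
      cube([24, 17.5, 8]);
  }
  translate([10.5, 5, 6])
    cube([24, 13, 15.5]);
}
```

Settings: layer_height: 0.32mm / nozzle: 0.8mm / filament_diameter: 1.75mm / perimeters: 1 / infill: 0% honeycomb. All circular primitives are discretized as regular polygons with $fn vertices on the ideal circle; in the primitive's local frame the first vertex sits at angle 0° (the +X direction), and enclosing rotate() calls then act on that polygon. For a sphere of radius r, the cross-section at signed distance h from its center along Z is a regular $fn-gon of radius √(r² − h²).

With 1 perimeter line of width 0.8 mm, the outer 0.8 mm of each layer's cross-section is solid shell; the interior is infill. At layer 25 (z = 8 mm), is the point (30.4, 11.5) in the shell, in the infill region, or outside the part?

infill

At z = 8 mm: the r=3.5 cylinder gives a regular 32-gon of circumradius 3.5 (constant along its height); the r=10.5 sphere at (-1, -4) contributes a regular 32-gon of circumradius √(10.5²−9.5²) = 4.472; the cube at (12.5, 1) is not intersected at this z (z outside [-1, 7]); After the difference (first − rest): starting from the r=3.5 cylinder, the r=10.5 sphere at (-1, -4) partially overlaps it — only the 18.07 mm² overlap (of its 62.43 mm²) is removed, clipping the outline — 1 connected region; the 24×13 cube at (10.5, 5) contributes its full rectangle; Merging all regions: the 2 present regions are separate (no shared area or edge), so areas and boundary lengths simply add and each stays a separate island — 2 connected regions. Overall, the cross-section has 2 separate islands. The nearest boundary edge runs (34.50, 18.00)→(34.50, 5.00); distance from the point to it = 4.10 mm. (Shell/infill is judged within the island containing the point — the largest one.) The point is inside the cross-section and 4.10 mm from the nearest boundary — more than the 0.8 mm shell width (1 × 0.8), so it's in the infill interior.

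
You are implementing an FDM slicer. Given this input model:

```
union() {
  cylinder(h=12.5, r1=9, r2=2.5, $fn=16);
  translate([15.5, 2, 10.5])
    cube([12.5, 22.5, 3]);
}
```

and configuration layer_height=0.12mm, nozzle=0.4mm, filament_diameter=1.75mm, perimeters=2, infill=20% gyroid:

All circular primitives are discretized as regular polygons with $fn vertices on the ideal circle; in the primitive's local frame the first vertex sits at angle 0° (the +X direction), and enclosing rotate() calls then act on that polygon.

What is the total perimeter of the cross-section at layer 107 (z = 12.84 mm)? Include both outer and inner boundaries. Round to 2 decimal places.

At z = 12.84 mm: the cone does not reach this height (z outside [0, 12.5]); the cube at (15.5, 2) is present — its section is the full 12.5×22.5 rectangle (perimeter 70.00 mm); Merging all regions: only the 12.5×22.5 cube at (15.5, 2) is present, so the union is just that shape — boundary = 70.00 mm. Overall, the cross-section is a single solid region. Total boundary length (outer) = 70.00 mm.

70.00 mm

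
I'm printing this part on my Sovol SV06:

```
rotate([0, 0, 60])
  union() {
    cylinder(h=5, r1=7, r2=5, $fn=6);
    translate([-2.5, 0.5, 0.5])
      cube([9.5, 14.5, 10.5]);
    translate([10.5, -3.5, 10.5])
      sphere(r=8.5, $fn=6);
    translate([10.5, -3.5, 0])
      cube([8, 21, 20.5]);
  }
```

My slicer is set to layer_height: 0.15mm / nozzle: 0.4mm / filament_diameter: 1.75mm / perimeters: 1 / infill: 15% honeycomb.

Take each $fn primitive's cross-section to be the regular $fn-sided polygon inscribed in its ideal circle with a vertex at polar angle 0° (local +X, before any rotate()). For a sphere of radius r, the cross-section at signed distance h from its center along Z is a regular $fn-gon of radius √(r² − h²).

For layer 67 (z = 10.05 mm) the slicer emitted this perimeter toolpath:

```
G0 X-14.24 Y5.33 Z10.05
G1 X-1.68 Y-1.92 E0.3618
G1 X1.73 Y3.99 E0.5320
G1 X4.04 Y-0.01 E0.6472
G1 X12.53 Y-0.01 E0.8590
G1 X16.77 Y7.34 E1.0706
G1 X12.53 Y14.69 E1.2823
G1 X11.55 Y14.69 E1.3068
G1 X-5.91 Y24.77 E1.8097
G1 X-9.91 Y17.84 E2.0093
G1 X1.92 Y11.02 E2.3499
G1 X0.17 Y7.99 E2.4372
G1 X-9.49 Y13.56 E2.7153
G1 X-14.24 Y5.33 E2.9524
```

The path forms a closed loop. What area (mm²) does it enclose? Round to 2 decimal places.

Apply the shoelace formula to the sequence of (X, Y) vertices; enclosed area = 440.69 mm².

440.69 mm²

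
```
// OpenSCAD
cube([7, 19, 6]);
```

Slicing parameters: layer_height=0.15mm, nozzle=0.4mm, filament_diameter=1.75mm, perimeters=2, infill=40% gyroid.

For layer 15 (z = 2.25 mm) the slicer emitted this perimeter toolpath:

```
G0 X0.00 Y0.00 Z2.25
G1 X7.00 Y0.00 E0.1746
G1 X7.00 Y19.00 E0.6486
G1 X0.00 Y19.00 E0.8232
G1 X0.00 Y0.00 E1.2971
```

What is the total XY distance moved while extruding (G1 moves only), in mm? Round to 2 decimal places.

52.00 mm

Sum the Euclidean lengths of each G1 segment: total = 52.00 mm.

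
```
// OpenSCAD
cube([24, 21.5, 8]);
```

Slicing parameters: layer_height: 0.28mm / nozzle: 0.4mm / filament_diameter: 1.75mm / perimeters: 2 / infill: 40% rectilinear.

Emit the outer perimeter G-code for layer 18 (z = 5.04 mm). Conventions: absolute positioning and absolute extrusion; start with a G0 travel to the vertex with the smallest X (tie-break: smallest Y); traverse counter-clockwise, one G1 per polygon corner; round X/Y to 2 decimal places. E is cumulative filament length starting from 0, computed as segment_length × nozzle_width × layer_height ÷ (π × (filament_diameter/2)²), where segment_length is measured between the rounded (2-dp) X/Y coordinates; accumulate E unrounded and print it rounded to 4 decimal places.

G0 X0.00 Y0.00 Z5.04
G1 X24.00 Y0.00 E1.1175
G1 X24.00 Y21.50 E2.1187
G1 X0.00 Y21.50 E3.2362
G1 X0.00 Y0.00 E4.2373

At z = 5.04 mm: the 24×21.5 cube contributes its full rectangle. The outline is a single polygon with 4 vertices. Extrusion per mm of travel: 0.4 × 0.28 / (π × 0.875²) = 0.046564. Accumulating E over each segment gives final E = 4.2373.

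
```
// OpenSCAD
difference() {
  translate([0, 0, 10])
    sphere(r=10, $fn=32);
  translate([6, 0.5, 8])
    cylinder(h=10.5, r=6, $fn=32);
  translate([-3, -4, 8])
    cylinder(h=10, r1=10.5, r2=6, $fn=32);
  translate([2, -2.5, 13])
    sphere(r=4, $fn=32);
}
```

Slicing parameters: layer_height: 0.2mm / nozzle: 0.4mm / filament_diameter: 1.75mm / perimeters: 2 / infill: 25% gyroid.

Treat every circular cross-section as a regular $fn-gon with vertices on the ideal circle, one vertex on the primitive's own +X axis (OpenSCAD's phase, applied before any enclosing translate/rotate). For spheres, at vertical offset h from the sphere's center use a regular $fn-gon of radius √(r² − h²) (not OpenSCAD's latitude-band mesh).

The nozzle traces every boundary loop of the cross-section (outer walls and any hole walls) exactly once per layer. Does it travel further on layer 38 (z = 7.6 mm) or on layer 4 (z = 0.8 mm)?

Layer 38 (z = 7.6): the sphere: section is a regular 32-gon, circumradius = √(r²−h²) = √(10²−2.4²) = 9.708 (perimeter = 2·32·9.708·sin(180°/32) = 60.90 mm); the cylinder at (6, 0.5) does not reach this height (z outside [8, 18.5]); the cone at (-3, -4) is absent (z outside [8, 18]); the sphere at (2, -2.5) is absent (|z−center|=5.400 > r=4); Subtracting the remaining from the first: none of the subtracted shapes is present at this height, so the r=10 sphere is unchanged — boundary = 60.90 mm. So its perimeter = 60.90 mm. Layer 4 (z = 0.8): the sphere: section is a regular 32-gon, circumradius = √(r²−h²) = √(10²−9.2²) = 3.919 (perimeter = 2·32·3.919·sin(180°/32) = 24.59 mm); the cylinder at (6, 0.5) is absent (z outside [8, 18.5]); the cone at (-3, -4) does not reach this height (z outside [8, 18]); the sphere at (2, -2.5) is not intersected at this z (|z−center|=12.200 > r=4); Subtracting the remaining from the first: none of the subtracted shapes is present at this height, so the r=10 sphere is unchanged — boundary = 24.59 mm. So its perimeter = 24.59 mm. Layer 38 is larger (60.90 vs 24.59 mm).

layer 38 (z = 7.6 mm)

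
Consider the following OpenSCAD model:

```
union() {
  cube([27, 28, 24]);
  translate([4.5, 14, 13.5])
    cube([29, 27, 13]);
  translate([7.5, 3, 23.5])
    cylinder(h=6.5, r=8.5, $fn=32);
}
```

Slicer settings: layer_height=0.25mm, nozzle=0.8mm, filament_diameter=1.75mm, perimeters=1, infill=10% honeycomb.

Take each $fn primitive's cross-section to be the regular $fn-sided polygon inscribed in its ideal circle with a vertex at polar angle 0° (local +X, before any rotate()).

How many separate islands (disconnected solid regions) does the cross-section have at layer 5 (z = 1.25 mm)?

At z = 1.25 mm: the cube (footprint 27×28) is included at this height; the cube at (4.5, 14) is absent (z outside [13.5, 26.5]); the cylinder at (7.5, 3) does not reach this height (z outside [23.5, 30]); Merging all regions: only the 27×28 cube is present, so the union is just that shape — 1 connected region. Overall, the cross-section is a single solid region. Island count = 1.

1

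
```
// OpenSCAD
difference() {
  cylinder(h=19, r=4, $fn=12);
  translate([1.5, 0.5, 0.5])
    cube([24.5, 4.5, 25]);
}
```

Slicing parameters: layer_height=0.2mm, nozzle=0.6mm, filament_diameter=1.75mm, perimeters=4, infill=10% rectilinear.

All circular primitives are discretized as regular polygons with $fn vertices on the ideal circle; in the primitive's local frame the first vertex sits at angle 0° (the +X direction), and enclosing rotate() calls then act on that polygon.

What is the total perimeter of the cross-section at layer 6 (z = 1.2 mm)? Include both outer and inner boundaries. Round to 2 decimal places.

26.17 mm

At z = 1.2 mm: the r=4 cylinder contributes a regular 12-gon of circumradius 4 (perimeter = 2·12·4.000·sin(180°/12) = 24.85 mm); the cube at (1.5, 0.5) (footprint 24.5×4.5) is included at this height (perimeter 58.00 mm); Subtracting the remaining from the first: starting from the r=4 cylinder, the 24.5×4.5 cube at (1.5, 0.5) partially overlaps it — only the 5.08 mm² overlap (of its 110.25 mm²) is removed, clipping the outline — boundary = 26.17 mm. Overall, the cross-section is a single solid region. Total boundary length (outer) = 26.17 mm.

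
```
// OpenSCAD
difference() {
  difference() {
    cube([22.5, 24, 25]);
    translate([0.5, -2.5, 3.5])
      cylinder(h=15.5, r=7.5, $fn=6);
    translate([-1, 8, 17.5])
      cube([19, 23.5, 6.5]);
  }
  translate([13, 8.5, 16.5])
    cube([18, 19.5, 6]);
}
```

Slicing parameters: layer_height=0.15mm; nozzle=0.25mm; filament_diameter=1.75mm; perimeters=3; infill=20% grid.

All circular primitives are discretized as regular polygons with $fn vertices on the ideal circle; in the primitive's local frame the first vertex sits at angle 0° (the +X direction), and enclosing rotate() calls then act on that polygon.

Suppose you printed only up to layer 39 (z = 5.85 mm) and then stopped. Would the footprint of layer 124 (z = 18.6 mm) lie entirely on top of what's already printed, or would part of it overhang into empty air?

entirely on top

Compare the two slices. At z = 5.85: the cube is present — its section is the full 22.5×24 rectangle (area 540.00 mm²); the r=7.5 cylinder at (0.5, -2.5) contributes a regular 6-gon of circumradius 7.5 (area = (6/2)·7.500²·sin(360°/6) = 146.14 mm²); the cube at (-1, 8) is absent (z outside [17.5, 24]); Subtracting the remaining from the first: starting from the 22.5×24 cube (540.00 mm²), the r=7.5 cylinder at (0.5, -2.5) partially overlaps it — only the 21.59 mm² overlap (of its 146.14 mm²) is removed, clipping the outline — area = 518.41 mm²; the cube at (13, 8.5) does not reach this height (z outside [16.5, 22.5]); After the difference (first − rest): none of the subtracted shapes is present at this height, so the result so far is unchanged — area = 518.41 mm². At z = 18.6: the cube (footprint 22.5×24) is included at this height (area 540.00 mm²); the r=7.5 cylinder at (0.5, -2.5) gives a regular 6-gon of circumradius 7.5 (constant along its height) (area = (6/2)·7.500²·sin(360°/6) = 146.14 mm²); the cube at (-1, 8) is present — its section is the full 19×23.5 rectangle (area 446.50 mm²); Taking the first minus the rest: starting from the 22.5×24 cube (540.00 mm²), the r=7.5 cylinder at (0.5, -2.5) partially overlaps it — only the 21.59 mm² overlap (of its 146.14 mm²) is removed, clipping the outline; the 19×23.5 cube at (-1, 8) partially overlaps it — only the 288.00 mm² overlap (of its 446.50 mm²) is removed, clipping the outline — area = 230.41 mm²; the cube at (13, 8.5) (footprint 18×19.5) is included at this height (area 351.00 mm²); Taking the first minus the rest: starting from that combined region (230.41 mm²), the 18×19.5 cube at (13, 8.5) partially overlaps it — only the 69.75 mm² overlap (of its 351.00 mm²) is removed, clipping the outline — area = 160.66 mm². Checking containment: the cross-section at z = 18.6 is a subset of the cross-section at z = 5.85.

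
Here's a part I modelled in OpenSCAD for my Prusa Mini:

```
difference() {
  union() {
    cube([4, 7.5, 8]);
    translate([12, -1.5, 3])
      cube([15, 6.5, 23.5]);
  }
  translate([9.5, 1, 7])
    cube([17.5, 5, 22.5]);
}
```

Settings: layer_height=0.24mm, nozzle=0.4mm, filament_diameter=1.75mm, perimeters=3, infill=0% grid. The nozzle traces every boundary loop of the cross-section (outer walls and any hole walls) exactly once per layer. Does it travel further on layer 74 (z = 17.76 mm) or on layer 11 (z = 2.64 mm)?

layer 74 (z = 17.76 mm)

Layer 74 (z = 17.76): the cube is not intersected at this z (z outside [0, 8]); the 15×6.5 cube at (12, -1.5) contributes its full rectangle (perimeter 43.00 mm); Combining (union): only the 15×6.5 cube at (12, -1.5) is present, so the union is just that shape — boundary = 43.00 mm; the 17.5×5 cube at (9.5, 1) contributes its full rectangle (perimeter 45.00 mm); After the difference (first − rest): starting from the result so far, the 17.5×5 cube at (9.5, 1) partially overlaps it — only the 60.00 mm² overlap (of its 87.50 mm²) is removed, clipping the outline — boundary = 35.00 mm. So its perimeter = 35.00 mm. Layer 11 (z = 2.64): the cube is present — its section is the full 4×7.5 rectangle (perimeter 23.00 mm); the cube at (12, -1.5) does not reach this height (z outside [3, 26.5]); Taking the union: only the 4×7.5 cube is present, so the union is just that shape — boundary = 23.00 mm; the cube at (9.5, 1) is not intersected at this z (z outside [7, 29.5]); Subtracting the remaining from the first: none of the subtracted shapes is present at this height, so that combined region is unchanged — boundary = 23.00 mm. So its perimeter = 23.00 mm. Layer 74 is larger (35.00 vs 23.00 mm).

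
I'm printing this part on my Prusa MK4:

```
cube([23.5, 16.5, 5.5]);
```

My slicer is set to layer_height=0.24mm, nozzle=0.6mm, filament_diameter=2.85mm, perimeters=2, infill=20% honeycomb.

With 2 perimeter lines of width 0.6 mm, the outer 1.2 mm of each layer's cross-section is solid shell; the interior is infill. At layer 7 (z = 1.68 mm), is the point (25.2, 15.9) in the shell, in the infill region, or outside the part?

outside

At z = 1.68 mm: the 23.5×16.5 cube contributes its full rectangle. Overall, the cross-section is a single solid region. The nearest boundary edge runs (23.50, 0.00)→(23.50, 16.50); distance from the point to it = 1.70 mm. The point is not inside any of the regions above, so it lies outside the cross-section (1.70 mm from the nearest boundary).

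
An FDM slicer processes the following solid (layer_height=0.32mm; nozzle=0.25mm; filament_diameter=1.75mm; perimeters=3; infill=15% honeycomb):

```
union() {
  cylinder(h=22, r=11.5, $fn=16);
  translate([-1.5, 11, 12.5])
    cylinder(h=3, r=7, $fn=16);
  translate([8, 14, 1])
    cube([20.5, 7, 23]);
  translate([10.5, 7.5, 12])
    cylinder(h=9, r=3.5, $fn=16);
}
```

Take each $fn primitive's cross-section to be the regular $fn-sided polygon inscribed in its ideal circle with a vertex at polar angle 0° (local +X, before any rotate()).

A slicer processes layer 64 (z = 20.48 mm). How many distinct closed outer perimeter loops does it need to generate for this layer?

2

At z = 20.48 mm: the r=11.5 cylinder gives a regular 16-gon of circumradius 11.5 (constant along its height); the cylinder at (-1.5, 11) is not intersected at this z (z outside [12.5, 15.5]); the 20.5×7 cube at (8, 14) contributes its full rectangle; the r=3.5 cylinder at (10.5, 7.5) contributes a regular 16-gon of circumradius 3.5; Combining (union): the regions partially overlap (shared area 7.72 mm²), so overlapping operands fuse into one piece — 2 connected regions. The result has 2 disconnected regions.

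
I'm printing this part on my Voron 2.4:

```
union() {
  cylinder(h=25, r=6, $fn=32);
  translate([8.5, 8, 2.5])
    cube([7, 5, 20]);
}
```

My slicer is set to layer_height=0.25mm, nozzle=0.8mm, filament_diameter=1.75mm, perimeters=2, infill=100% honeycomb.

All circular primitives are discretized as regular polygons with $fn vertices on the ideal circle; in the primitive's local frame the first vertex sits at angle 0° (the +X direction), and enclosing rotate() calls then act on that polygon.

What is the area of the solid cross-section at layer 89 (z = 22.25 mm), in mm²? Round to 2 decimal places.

At z = 22.25 mm: the cylinder: section is a regular 32-gon, circumradius r=6 (area = (32/2)·6.000²·sin(360°/32) = 112.37 mm²); the cube at (8.5, 8) (footprint 7×5) is included at this height (area 35.00 mm²); Taking the union: the 2 present regions are separate (no shared area or edge), so areas and boundary lengths simply add and each stays a separate island — area = 147.37 mm². Overall, the cross-section has 2 separate islands. Net area = 147.37 mm².

147.37 mm²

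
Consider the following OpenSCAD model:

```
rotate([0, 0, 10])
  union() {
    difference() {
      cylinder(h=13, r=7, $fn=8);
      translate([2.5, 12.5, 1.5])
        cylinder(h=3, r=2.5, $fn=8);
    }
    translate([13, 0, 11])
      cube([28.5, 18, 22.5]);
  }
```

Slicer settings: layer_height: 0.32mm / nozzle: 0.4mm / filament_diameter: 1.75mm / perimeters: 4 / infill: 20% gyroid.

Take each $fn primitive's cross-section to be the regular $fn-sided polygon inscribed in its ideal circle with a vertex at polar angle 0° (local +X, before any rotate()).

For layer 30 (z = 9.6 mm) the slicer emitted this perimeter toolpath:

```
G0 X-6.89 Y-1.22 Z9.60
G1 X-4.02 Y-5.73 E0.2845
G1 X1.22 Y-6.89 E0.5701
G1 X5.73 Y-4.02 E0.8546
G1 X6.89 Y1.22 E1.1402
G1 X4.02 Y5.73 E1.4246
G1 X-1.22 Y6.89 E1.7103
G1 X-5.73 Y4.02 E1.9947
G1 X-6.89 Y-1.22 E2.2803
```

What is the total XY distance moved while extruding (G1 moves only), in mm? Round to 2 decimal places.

42.85 mm

Sum the Euclidean lengths of each G1 segment: total = 42.85 mm.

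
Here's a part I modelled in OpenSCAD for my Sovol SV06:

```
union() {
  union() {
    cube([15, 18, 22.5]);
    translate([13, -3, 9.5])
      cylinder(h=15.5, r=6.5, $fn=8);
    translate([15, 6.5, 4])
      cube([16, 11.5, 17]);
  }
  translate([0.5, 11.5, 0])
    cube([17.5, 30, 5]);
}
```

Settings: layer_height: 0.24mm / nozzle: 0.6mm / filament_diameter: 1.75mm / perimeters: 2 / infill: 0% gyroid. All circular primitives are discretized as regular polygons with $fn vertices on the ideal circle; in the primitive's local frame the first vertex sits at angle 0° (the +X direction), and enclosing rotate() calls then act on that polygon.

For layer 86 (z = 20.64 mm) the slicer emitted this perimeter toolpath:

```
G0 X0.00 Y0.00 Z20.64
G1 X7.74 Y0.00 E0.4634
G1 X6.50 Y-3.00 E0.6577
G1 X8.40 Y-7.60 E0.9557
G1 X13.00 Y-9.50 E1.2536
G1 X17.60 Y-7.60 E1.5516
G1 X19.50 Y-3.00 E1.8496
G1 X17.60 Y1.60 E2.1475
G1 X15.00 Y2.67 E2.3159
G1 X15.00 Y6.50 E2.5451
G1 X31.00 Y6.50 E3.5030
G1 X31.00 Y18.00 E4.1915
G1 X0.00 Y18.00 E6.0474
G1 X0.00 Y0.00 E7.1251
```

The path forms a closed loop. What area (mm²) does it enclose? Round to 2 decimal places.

Apply the shoelace formula to the sequence of (X, Y) vertices; enclosed area = 555.16 mm².

555.16 mm²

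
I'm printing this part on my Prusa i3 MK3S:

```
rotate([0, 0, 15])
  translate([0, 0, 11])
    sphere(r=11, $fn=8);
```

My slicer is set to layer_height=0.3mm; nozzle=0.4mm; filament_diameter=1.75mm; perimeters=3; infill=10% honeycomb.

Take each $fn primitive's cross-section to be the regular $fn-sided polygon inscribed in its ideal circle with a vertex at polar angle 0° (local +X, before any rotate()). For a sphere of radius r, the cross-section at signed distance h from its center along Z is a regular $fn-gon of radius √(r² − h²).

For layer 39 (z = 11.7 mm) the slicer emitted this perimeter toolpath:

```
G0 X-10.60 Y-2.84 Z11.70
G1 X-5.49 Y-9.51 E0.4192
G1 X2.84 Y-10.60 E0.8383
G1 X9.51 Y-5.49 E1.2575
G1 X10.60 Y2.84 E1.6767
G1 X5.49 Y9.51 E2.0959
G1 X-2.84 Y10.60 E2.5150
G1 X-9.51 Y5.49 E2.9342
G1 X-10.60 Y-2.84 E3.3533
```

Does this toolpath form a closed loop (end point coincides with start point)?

Start point (G0): (-10.60, -2.84). End point (last G1): the path returns to the start — closed.

yes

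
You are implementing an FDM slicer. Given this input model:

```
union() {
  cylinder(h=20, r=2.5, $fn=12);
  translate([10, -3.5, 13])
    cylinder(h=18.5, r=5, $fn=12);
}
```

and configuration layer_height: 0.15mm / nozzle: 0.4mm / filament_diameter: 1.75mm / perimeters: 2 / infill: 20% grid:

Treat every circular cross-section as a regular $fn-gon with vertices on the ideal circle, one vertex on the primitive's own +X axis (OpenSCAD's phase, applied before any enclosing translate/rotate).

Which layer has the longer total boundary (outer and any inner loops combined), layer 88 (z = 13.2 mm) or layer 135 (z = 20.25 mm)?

layer 88 (z = 13.2 mm)

Layer 88 (z = 13.2): the r=2.5 cylinder contributes a regular 12-gon of circumradius 2.5 (perimeter = 2·12·2.500·sin(180°/12) = 15.53 mm); the r=5 cylinder at (10, -3.5) contributes a regular 12-gon of circumradius 5 (perimeter = 2·12·5.000·sin(180°/12) = 31.06 mm); Taking the union: the 2 present regions are separate (no shared area or edge), so areas and boundary lengths simply add and each stays a separate island — boundary = 46.59 mm. So its perimeter = 46.59 mm. Layer 135 (z = 20.25): the cylinder is absent (z outside [0, 20]); the r=5 cylinder at (10, -3.5) gives a regular 12-gon of circumradius 5 (constant along its height) (perimeter = 2·12·5.000·sin(180°/12) = 31.06 mm); Combining (union): only the r=5 cylinder at (10, -3.5) is present, so the union is just that shape — boundary = 31.06 mm. So its perimeter = 31.06 mm. Layer 88 is larger (46.59 vs 31.06 mm).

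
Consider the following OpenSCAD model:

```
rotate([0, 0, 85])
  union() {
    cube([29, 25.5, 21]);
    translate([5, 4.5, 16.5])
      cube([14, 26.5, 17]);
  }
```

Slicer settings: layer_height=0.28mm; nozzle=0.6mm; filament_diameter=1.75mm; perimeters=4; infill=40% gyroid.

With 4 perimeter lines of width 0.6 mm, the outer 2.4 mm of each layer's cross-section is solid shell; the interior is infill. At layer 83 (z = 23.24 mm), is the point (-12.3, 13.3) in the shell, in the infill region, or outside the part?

infill

At z = 23.24 mm: the cube is absent (z outside [0, 21]); the 14×26.5 cube at (5, 4.5) contributes its full rectangle; Combining (union): only the 14×26.5 cube at (5, 4.5) is present, so the union is just that shape — 1 connected region; (rotated 85° about Z; rotation is an isometry so areas/perimeters/island counts are preserved). Overall, the cross-section is a single solid region. Undo the 85° rotation: the query point maps to (12.177, 13.412) in the un-rotated model frame. The nearest boundary edge runs (19.00, 4.50)→(19.00, 31.00); distance from the point to it = 6.82 mm. The point is inside the cross-section and 6.82 mm from the nearest boundary — more than the 2.4 mm shell width (4 × 0.6), so it's in the infill interior.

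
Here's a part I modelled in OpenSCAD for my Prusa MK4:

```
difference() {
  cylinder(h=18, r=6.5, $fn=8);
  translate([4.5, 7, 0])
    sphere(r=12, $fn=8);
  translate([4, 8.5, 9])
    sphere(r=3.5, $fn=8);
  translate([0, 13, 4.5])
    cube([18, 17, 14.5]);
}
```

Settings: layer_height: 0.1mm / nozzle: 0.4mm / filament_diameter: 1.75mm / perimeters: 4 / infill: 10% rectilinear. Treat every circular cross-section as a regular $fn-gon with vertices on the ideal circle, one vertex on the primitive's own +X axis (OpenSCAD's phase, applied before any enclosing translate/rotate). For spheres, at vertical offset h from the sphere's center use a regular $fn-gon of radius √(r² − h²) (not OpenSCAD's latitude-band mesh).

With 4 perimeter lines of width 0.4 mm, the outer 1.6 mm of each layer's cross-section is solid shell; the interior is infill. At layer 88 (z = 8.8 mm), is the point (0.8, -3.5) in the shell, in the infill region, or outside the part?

At z = 8.8 mm: the r=6.5 cylinder gives a regular 8-gon of circumradius 6.5 (constant along its height); the r=12 sphere at (4.5, 7) contributes a regular 8-gon of circumradius √(12²−8.8²) = 8.158; the r=3.5 sphere at (4, 8.5) contributes a regular 8-gon of circumradius √(3.5²−0.2²) = 3.494; the cube at (0, 13) is present — its section is the full 18×17 rectangle; Subtracting the remaining from the first: starting from the r=6.5 cylinder, the r=12 sphere at (4.5, 7) partially overlaps it — only the 43.02 mm² overlap (of its 188.26 mm²) is removed, clipping the outline; the r=3.5 sphere at (4, 8.5) misses the remaining region (no effect); the 18×17 cube at (0, 13) misses the remaining region (no effect) — 1 connected region. Overall, the cross-section is a single solid region. The nearest boundary edge runs (4.60, -4.60)→(-0.00, -6.50); distance from the point to it = 2.47 mm. The point is inside the cross-section and 2.47 mm from the nearest boundary — more than the 1.6 mm shell width (4 × 0.4), so it's in the infill interior.

infill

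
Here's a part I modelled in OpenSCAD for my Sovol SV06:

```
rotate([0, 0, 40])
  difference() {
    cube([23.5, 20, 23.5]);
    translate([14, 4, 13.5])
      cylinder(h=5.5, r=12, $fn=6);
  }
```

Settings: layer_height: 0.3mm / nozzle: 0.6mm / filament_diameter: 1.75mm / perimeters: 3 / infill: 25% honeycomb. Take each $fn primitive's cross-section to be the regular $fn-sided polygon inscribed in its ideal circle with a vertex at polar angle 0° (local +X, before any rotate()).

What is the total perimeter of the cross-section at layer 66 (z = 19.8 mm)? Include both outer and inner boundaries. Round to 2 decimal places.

87.00 mm

At z = 19.8 mm: the cube is present — its section is the full 23.5×20 rectangle (perimeter 87.00 mm); the cylinder at (14, 4) is absent (z outside [13.5, 19]); After the difference (first − rest): none of the subtracted shapes is present at this height, so the 23.5×20 cube is unchanged — boundary = 87.00 mm; (whole slice rotated 40° about Z — lengths, areas and connectivity unchanged). Overall, the cross-section is a single solid region. Total boundary length (outer) = 87.00 mm.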